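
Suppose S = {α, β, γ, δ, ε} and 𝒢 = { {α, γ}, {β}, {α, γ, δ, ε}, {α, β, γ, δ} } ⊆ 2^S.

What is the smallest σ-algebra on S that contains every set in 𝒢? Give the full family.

Take S₀ = 𝒢 ∪ {∅, S} = { {}, {β}, {α, γ}, {α, β, γ, δ}, {α, γ, δ, ε}, S }.
Iteration 1 (3 new):
  {ε}  = ᶜ of {α, β, γ, δ}
  {α, β, γ}  = {α, γ} ∪ {β}
  {β, δ, ε}  = ᶜ of {α, γ}
  — 9 sets.
Iteration 2: +4 →
  {β, ε}  = {β} ∪ {ε}
  {δ, ε}  = ᶜ of {α, β, γ}
  {α, γ, ε}  = {ε} ∪ {α, γ}
  {α, β, γ, ε}  = {α, β, γ} ∪ {ε}
  — 13 sets.
Iteration 3. New:
  {δ}  = ᶜ of {α, β, γ, ε}
  {β, δ}  = ᶜ of {α, γ, ε}
  {α, γ, δ}  = ᶜ of {β, ε}
  — 16 sets.
Iteration 4: closed — nothing new.

|σ(𝒢)| = 16.  σ(𝒢) = { {}, {β}, {δ}, {ε}, {α, γ}, {β, δ}, {β, ε}, {δ, ε}, {α, β, γ}, {α, γ, δ}, {α, γ, ε}, {β, δ, ε}, {α, β, γ, δ}, {α, β, γ, ε}, {α, γ, δ, ε}, S }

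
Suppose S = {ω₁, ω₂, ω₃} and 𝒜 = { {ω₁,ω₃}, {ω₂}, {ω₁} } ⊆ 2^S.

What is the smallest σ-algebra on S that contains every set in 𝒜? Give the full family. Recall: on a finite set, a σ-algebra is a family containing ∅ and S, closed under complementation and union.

σ(𝒜) = { {}, {ω₁}, {ω₂}, {ω₃}, {ω₁,ω₂}, {ω₁,ω₃}, {ω₂,ω₃}, S }

Trace:
Start: 𝒜 ∪ {∅, S} = { {}, {ω₁}, {ω₂}, {ω₁,ω₃}, S }.
Pass 1: 2 new —
  {ω₁,ω₂}  = {ω₂} ∪ {ω₁}
  {ω₂,ω₃}  = complement {ω₁}
  |family| = 7
Pass 2. New:
  {ω₃}  = complement {ω₁,ω₂}
  |family| = 8
Pass 3: stable.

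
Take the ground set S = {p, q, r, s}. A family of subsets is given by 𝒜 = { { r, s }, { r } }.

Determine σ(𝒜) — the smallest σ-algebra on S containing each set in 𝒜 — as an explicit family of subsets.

Begin from { {}, { r }, { r, s }, S } (that is, 𝒜 plus ∅ and S).
Iteration 1 (2 new):
  { p, q }  = { r, s }ᶜ
  { p, q, s }  = { r }ᶜ
  (now 6)
Iteration 2: +1 →
  { p, q, r }  = { r } ∪ { p, q }
  (now 7)
Iteration 3 (1 new):
  { s }  = { p, q, r }ᶜ
  (now 8)
Iteration 4: stable.

|σ(𝒜)| = 8.  σ(𝒜) = { {}, { r }, { s }, { p, q }, { r, s }, { p, q, r }, { p, q, s }, S }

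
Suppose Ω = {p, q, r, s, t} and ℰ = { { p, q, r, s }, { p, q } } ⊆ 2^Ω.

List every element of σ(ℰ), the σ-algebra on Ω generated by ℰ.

σ(ℰ) (8 sets): { {}, { t }, { p, q }, { r, s }, { p, q, t }, { r, s, t }, { p, q, r, s }, Ω }

Trace:
Start: ℰ ∪ {∅, Ω} = { {}, { p, q }, { p, q, r, s }, Ω }.
Iteration 1: +2 →
  { t }  = Ω∖{ p, q, r, s }
  { r, s, t }  = Ω∖{ p, q }
  — 6 sets.
Iteration 2. New:
  { p, q, t }  = { p, q } ∪ { t }
  — 7 sets.
Iteration 3. New:
  { r, s }  = Ω∖{ p, q, t }
  — 8 sets.
After Iteration 4 the family is unchanged; done.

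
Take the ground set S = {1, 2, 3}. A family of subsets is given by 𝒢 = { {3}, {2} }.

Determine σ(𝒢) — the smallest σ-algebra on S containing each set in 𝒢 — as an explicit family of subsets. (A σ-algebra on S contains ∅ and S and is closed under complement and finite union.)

σ(𝒢) (8 sets): { {}, {1}, {2}, {3}, {1, 2}, {1, 3}, {2, 3}, S }

Trace:
Seed the family with 𝒢 together with ∅ and S: { {}, {2}, {3}, S }.
Pass 1. New:
  {1, 2}  = S∖{3}
  {1, 3}  = S∖{2}
  {2, 3}  = {3} ∪ {2}
  |family| = 7
Pass 2. New:
  {1}  = S∖{2, 3}
  |family| = 8
Pass 3: already closed under ᶜ and ∪.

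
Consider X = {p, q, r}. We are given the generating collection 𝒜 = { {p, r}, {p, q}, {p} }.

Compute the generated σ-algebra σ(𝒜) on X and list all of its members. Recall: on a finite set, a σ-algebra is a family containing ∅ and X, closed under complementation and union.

Start: 𝒜 ∪ {∅, X} = { {}, {p}, {p, q}, {p, r}, X }.
Round 1: +3 →
  {q}  = X∖{p, r}
  {r}  = X∖{p, q}
  {q, r}  = X∖{p}
  — 8 sets.
After Round 2 the family is unchanged; done.

Therefore σ(𝒜) = { {}, {p}, {q}, {r}, {p, q}, {p, r}, {q, r}, X } (|σ(𝒜)| = 8).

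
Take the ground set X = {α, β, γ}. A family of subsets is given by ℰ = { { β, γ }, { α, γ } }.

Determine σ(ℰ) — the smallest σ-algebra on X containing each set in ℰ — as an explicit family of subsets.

|σ(ℰ)| = 8.  σ(ℰ) = { {}, { α }, { β }, { γ }, { α, β }, { α, γ }, { β, γ }, X }

Derivation:
Initial family (4 sets): { {}, { α, γ }, { β, γ }, X }.
Step 1. New:
  { α }  = X∖{ β, γ }
  { β }  = X∖{ α, γ }
  [6 total]
Step 2: 1 new —
  { α, β }  = { β } ∪ { α }
  [7 total]
Step 3: 1 new —
  { γ }  = X∖{ α, β }
  [8 total]
Step 4 adds nothing — fixpoint reached.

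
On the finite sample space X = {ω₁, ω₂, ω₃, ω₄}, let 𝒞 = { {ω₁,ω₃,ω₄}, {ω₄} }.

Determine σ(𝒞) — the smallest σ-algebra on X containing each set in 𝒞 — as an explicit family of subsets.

Answer: σ(𝒞) = { ∅, {ω₂}, {ω₄}, {ω₁,ω₃}, {ω₂,ω₄}, {ω₁,ω₂,ω₃}, {ω₁,ω₃,ω₄}, X }

Working:
Start: 𝒞 ∪ {∅, X} = { ∅, {ω₄}, {ω₁,ω₃,ω₄}, X }.
Step 1: 2 new —
  {ω₂}  = ᶜ of {ω₁,ω₃,ω₄}
  {ω₁,ω₂,ω₃}  = ᶜ of {ω₄}
  (now 6)
Step 2 adds 1:
  {ω₂,ω₄}  = {ω₄} ∪ {ω₂}
  (now 7)
Step 3: 1 new —
  {ω₁,ω₃}  = ᶜ of {ω₂,ω₄}
  (now 8)
Step 4 adds nothing — fixpoint reached.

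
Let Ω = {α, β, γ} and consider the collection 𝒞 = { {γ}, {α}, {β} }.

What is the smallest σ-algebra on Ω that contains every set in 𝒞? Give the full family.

Answer: σ(𝒞) = { ∅, {α}, {β}, {γ}, {α, β}, {α, γ}, {β, γ}, Ω }

Trace:
Seed the family with 𝒞 together with ∅ and Ω: { ∅, {α}, {β}, {γ}, Ω }.
Pass 1. New:
  {α, β}  = Ω∖{γ}
  {α, γ}  = Ω∖{β}
  {β, γ}  = Ω∖{α}
  — 8 sets.
Pass 2: stable.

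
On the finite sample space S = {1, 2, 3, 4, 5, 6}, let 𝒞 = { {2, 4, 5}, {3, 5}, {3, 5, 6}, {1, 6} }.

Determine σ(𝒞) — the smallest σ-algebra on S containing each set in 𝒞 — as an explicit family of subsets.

σ(𝒞) = { ∅, {1}, {3}, {5}, {6}, {1, 3}, {1, 5}, {1, 6}, {2, 4}, {3, 5}, {3, 6}, {5, 6}, {1, 2, 4}, {1, 3, 5}, {1, 3, 6}, {1, 5, 6}, {2, 3, 4}, {2, 4, 5}, {2, 4, 6}, {3, 5, 6}, {1, 2, 3, 4}, {1, 2, 4, 5}, {1, 2, 4, 6}, {1, 3, 5, 6}, {2, 3, 4, 5}, {2, 3, 4, 6}, {2, 4, 5, 6}, {1, 2, 3, 4, 5}, {1, 2, 3, 4, 6}, {1, 2, 4, 5, 6}, {2, 3, 4, 5, 6}, S }

Derivation:
Seed the family with 𝒞 together with ∅ and S: { ∅, {1, 6}, {3, 5}, {2, 4, 5}, {3, 5, 6}, S }.
Iteration 1 adds 7:
  {1, 2, 4}  = {3, 5, 6}ᶜ
  {1, 3, 6}  = {2, 4, 5}ᶜ
  {1, 2, 4, 6}  = {3, 5}ᶜ
  {1, 3, 5, 6}  = {3, 5, 6} ∪ {1, 6}
  {2, 3, 4, 5}  = {1, 6}ᶜ
  {1, 2, 4, 5, 6}  = {1, 6} ∪ {2, 4, 5}
  {2, 3, 4, 5, 6}  = {3, 5, 6} ∪ {2, 4, 5}
  [13 total]
Iteration 2. New:
  {1}  = {2, 3, 4, 5, 6}ᶜ
  {3}  = {1, 2, 4, 5, 6}ᶜ
  {2, 4}  = {1, 3, 5, 6}ᶜ
  {1, 2, 4, 5}  = {1, 2, 4} ∪ {2, 4, 5}
  {1, 2, 3, 4, 5}  = {2, 3, 4, 5} ∪ {1, 2, 4}
  {1, 2, 3, 4, 6}  = {1, 2, 4, 6} ∪ {1, 3, 6}
  [19 total]
Iteration 3. New:
  {5}  = {1, 2, 3, 4, 6}ᶜ
  {6}  = {1, 2, 3, 4, 5}ᶜ
  {1, 3}  = {3} ∪ {1}
  {3, 6}  = {1, 2, 4, 5}ᶜ
  {1, 3, 5}  = {3, 5} ∪ {1}
  {2, 3, 4}  = {2, 4} ∪ {3}
  {1, 2, 3, 4}  = {1, 2, 4} ∪ {3}
  [26 total]
Iteration 4: +6 →
  {1, 5}  = {5} ∪ {1}
  {5, 6}  = {1, 2, 3, 4}ᶜ
  {1, 5, 6}  = {2, 3, 4}ᶜ
  {2, 4, 6}  = {1, 3, 5}ᶜ
  {2, 3, 4, 6}  = {2, 3, 4} ∪ {6}
  {2, 4, 5, 6}  = {1, 3}ᶜ
  [32 total]
Iteration 5: closed — nothing new.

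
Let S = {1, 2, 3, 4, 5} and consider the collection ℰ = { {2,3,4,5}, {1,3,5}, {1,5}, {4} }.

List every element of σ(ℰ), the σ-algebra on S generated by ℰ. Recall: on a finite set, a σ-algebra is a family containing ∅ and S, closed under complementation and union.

Initial family (6 sets): { {}, {4}, {1,5}, {1,3,5}, {2,3,4,5}, S }.
Step 1: +6 →
  {1}  = {2,3,4,5}ᶜ
  {2,4}  = {1,3,5}ᶜ
  {1,4,5}  = {1,5} ∪ {4}
  {2,3,4}  = {1,5}ᶜ
  {1,2,3,5}  = {4}ᶜ
  {1,3,4,5}  = {4} ∪ {1,3,5}
Step 2: 6 new —
  {2}  = {1,3,4,5}ᶜ
  {1,4}  = {4} ∪ {1}
  {2,3}  = {1,4,5}ᶜ
  {1,2,4}  = {2,4} ∪ {1}
  {1,2,3,4}  = {2,3,4} ∪ {1}
  {1,2,4,5}  = {1,4,5} ∪ {2,4}
Step 3. New:
  {3}  = {1,2,4,5}ᶜ
  {5}  = {1,2,3,4}ᶜ
  {1,2}  = {2} ∪ {1}
  {3,5}  = {1,2,4}ᶜ
  {1,2,3}  = {2,3} ∪ {1}
  {1,2,5}  = {1,5} ∪ {2}
  {2,3,5}  = {1,4}ᶜ
Step 4. New:
  {1,3}  = {3} ∪ {1}
  {2,5}  = {2} ∪ {5}
  {3,4}  = {1,2,5}ᶜ
  {4,5}  = {1,2,3}ᶜ
  {1,3,4}  = {3} ∪ {1,4}
  {2,4,5}  = {5} ∪ {2,4}
  {3,4,5}  = {1,2}ᶜ
Step 5: closed — nothing new.

|σ(ℰ)| = 32.  σ(ℰ) = { {}, {1}, {2}, {3}, {4}, {5}, {1,2}, {1,3}, {1,4}, {1,5}, {2,3}, {2,4}, {2,5}, {3,4}, {3,5}, {4,5}, {1,2,3}, {1,2,4}, {1,2,5}, {1,3,4}, {1,3,5}, {1,4,5}, {2,3,4}, {2,3,5}, {2,4,5}, {3,4,5}, {1,2,3,4}, {1,2,3,5}, {1,2,4,5}, {1,3,4,5}, {2,3,4,5}, S }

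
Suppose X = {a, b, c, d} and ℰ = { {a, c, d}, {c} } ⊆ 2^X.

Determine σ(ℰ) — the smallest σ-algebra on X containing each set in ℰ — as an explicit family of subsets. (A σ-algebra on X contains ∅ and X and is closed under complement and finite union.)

Initial family (4 sets): { {}, {c}, {a, c, d}, X }.
Pass 1 (2 new):
  {b}  = ᶜ of {a, c, d}
  {a, b, d}  = ᶜ of {c}
Pass 2 (1 new):
  {b, c}  = {c} ∪ {b}
Pass 3 adds 1:
  {a, d}  = ᶜ of {b, c}
Pass 4 adds nothing — fixpoint reached.

|σ(ℰ)| = 8.  σ(ℰ) = { {}, {b}, {c}, {a, d}, {b, c}, {a, b, d}, {a, c, d}, X }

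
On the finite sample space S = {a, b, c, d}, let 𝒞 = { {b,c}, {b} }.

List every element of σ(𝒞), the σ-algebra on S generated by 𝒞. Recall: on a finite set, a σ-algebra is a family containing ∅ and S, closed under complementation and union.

Answer: σ(𝒞) = { ∅, {b}, {c}, {a,d}, {b,c}, {a,b,d}, {a,c,d}, S }

Check:
Take S₀ = 𝒞 ∪ {∅, S} = { ∅, {b}, {b,c}, S }.
Step 1: +2 →
  {a,d}  = complement {b,c}
  {a,c,d}  = complement {b}
  — 6 sets.
Step 2: 1 new —
  {a,b,d}  = {a,d} ∪ {b}
  — 7 sets.
Step 3: 1 new —
  {c}  = complement {a,b,d}
  — 8 sets.
Step 4: already closed under ᶜ and ∪.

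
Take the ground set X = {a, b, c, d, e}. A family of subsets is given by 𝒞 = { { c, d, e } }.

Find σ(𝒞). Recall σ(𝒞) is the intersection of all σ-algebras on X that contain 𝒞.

Initial family (3 sets): { {}, { c, d, e }, X }.
Round 1: 1 new —
  { a, b }  = { c, d, e }ᶜ
  — 4 sets.
Round 2: already closed under ᶜ and ∪.

Therefore σ(𝒞) = { {}, { a, b }, { c, d, e }, X } (|σ(𝒞)| = 4).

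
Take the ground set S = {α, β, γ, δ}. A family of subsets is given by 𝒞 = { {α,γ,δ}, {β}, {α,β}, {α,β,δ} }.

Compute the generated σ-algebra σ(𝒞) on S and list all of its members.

Begin from { {}, {β}, {α,β}, {α,β,δ}, {α,γ,δ}, S } (that is, 𝒞 plus ∅ and S).
Iteration 1: +2 →
  {γ}  = complement {α,β,δ}
  {γ,δ}  = complement {α,β}
  |family| = 8
Iteration 2 (3 new):
  {β,γ}  = {γ} ∪ {β}
  {α,β,γ}  = {γ} ∪ {α,β}
  {β,γ,δ}  = {β} ∪ {γ,δ}
  |family| = 11
Iteration 3 (3 new):
  {α}  = complement {β,γ,δ}
  {δ}  = complement {α,β,γ}
  {α,δ}  = complement {β,γ}
  |family| = 14
Iteration 4: 2 new —
  {α,γ}  = {γ} ∪ {α}
  {β,δ}  = {δ} ∪ {β}
  |family| = 16
After Iteration 5 the family is unchanged; done.

Therefore σ(𝒞) = { {}, {α}, {β}, {γ}, {δ}, {α,β}, {α,γ}, {α,δ}, {β,γ}, {β,δ}, {γ,δ}, {α,β,γ}, {α,β,δ}, {α,γ,δ}, {β,γ,δ}, S } (|σ(𝒞)| = 16).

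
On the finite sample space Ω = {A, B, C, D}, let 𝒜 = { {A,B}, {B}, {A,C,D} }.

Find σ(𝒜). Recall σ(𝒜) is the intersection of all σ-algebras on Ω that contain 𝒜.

σ(𝒜) (8 sets): { {}, {A}, {B}, {A,B}, {C,D}, {A,C,D}, {B,C,D}, Ω }

Working:
Take S₀ = 𝒜 ∪ {∅, Ω} = { {}, {B}, {A,B}, {A,C,D}, Ω }.
Iteration 1: 1 new —
  {C,D}  = complement {A,B}
Iteration 2: 1 new —
  {B,C,D}  = {B} ∪ {C,D}
Iteration 3 adds 1:
  {A}  = complement {B,C,D}
After Iteration 4 the family is unchanged; done.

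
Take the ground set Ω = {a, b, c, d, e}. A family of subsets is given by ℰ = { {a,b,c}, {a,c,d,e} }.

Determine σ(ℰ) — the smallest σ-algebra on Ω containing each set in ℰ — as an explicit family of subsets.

σ(ℰ) = { {}, {b}, {a,c}, {d,e}, {a,b,c}, {b,d,e}, {a,c,d,e}, Ω }

Working:
Start: ℰ ∪ {∅, Ω} = { {}, {a,b,c}, {a,c,d,e}, Ω }.
Step 1: 2 new —
  {b}  = complement {a,c,d,e}
  {d,e}  = complement {a,b,c}
Step 2: 1 new —
  {b,d,e}  = {d,e} ∪ {b}
Step 3 (1 new):
  {a,c}  = complement {b,d,e}
After Step 4 the family is unchanged; done.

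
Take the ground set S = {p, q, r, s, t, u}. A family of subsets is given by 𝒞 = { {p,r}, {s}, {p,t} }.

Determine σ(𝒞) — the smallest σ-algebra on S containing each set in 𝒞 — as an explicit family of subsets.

Answer: σ(𝒞) = { {}, {p}, {r}, {s}, {t}, {p,r}, {p,s}, {p,t}, {q,u}, {r,s}, {r,t}, {s,t}, {p,q,u}, {p,r,s}, {p,r,t}, {p,s,t}, {q,r,u}, {q,s,u}, {q,t,u}, {r,s,t}, {p,q,r,u}, {p,q,s,u}, {p,q,t,u}, {p,r,s,t}, {q,r,s,u}, {q,r,t,u}, {q,s,t,u}, {p,q,r,s,u}, {p,q,r,t,u}, {p,q,s,t,u}, {q,r,s,t,u}, S }

Derivation:
Start: 𝒞 ∪ {∅, S} = { {}, {s}, {p,r}, {p,t}, S }.
Round 1 (6 new):
  {p,r,s}  = {p,r} ∪ {s}
  {p,r,t}  = {p,r} ∪ {p,t}
  {p,s,t}  = {p,t} ∪ {s}
  {q,r,s,u}  = ᶜ of {p,t}
  {q,s,t,u}  = ᶜ of {p,r}
  {p,q,r,t,u}  = ᶜ of {s}
  — 11 sets.
Round 2 adds 7:
  {q,r,u}  = ᶜ of {p,s,t}
  {q,s,u}  = ᶜ of {p,r,t}
  {q,t,u}  = ᶜ of {p,r,s}
  {p,r,s,t}  = {p,s,t} ∪ {p,r,t}
  {p,q,r,s,u}  = {p,r,s} ∪ {q,r,s,u}
  {p,q,s,t,u}  = {p,s,t} ∪ {q,s,t,u}
  {q,r,s,t,u}  = {q,s,t,u} ∪ {q,r,s,u}
  — 18 sets.
Round 3 (7 new):
  {p}  = ᶜ of {q,r,s,t,u}
  {r}  = ᶜ of {p,q,s,t,u}
  {t}  = ᶜ of {p,q,r,s,u}
  {q,u}  = ᶜ of {p,r,s,t}
  {p,q,r,u}  = {p,r} ∪ {q,r,u}
  {p,q,t,u}  = {p,t} ∪ {q,t,u}
  {q,r,t,u}  = {q,r,u} ∪ {q,t,u}
  — 25 sets.
Round 4 (6 new):
  {p,s}  = ᶜ of {q,r,t,u}
  {r,s}  = ᶜ of {p,q,t,u}
  {r,t}  = {t} ∪ {r}
  {s,t}  = ᶜ of {p,q,r,u}
  {p,q,u}  = {p} ∪ {q,u}
  {p,q,s,u}  = {q,s,u} ∪ {p}
  — 31 sets.
Round 5 (1 new):
  {r,s,t}  = ᶜ of {p,q,u}
  — 32 sets.
Round 6 adds nothing — fixpoint reached.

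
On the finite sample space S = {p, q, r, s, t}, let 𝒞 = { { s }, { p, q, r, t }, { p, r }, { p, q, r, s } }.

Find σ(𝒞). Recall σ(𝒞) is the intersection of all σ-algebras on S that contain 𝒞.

Initial family (6 sets): { ∅, { s }, { p, r }, { p, q, r, s }, { p, q, r, t }, S }.
Pass 1: +3 →
  { t }  = ᶜ of { p, q, r, s }
  { p, r, s }  = { p, r } ∪ { s }
  { q, s, t }  = ᶜ of { p, r }
  (now 9)
Pass 2 (4 new):
  { q, t }  = ᶜ of { p, r, s }
  { s, t }  = { t } ∪ { s }
  { p, r, t }  = { t } ∪ { p, r }
  { p, r, s, t }  = { t } ∪ { p, r, s }
  (now 13)
Pass 3: 3 new —
  { q }  = ᶜ of { p, r, s, t }
  { q, s }  = ᶜ of { p, r, t }
  { p, q, r }  = ᶜ of { s, t }
  (now 16)
Pass 4: closed — nothing new.

σ(𝒞) = { ∅, { q }, { s }, { t }, { p, r }, { q, s }, { q, t }, { s, t }, { p, q, r }, { p, r, s }, { p, r, t }, { q, s, t }, { p, q, r, s }, { p, q, r, t }, { p, r, s, t }, S }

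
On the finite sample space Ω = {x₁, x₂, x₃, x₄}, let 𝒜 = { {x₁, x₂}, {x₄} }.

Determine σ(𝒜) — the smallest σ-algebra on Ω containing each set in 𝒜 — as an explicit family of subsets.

Take S₀ = 𝒜 ∪ {∅, Ω} = { ∅, {x₄}, {x₁, x₂}, Ω }.
Round 1: +3 →
  {x₃, x₄}  = ᶜ of {x₁, x₂}
  {x₁, x₂, x₃}  = ᶜ of {x₄}
  {x₁, x₂, x₄}  = {x₁, x₂} ∪ {x₄}
  — 7 sets.
Round 2 (1 new):
  {x₃}  = ᶜ of {x₁, x₂, x₄}
  — 8 sets.
Round 3: already closed under ᶜ and ∪.

Hence σ(𝒜) has 8 members: { ∅, {x₃}, {x₄}, {x₁, x₂}, {x₃, x₄}, {x₁, x₂, x₃}, {x₁, x₂, x₄}, Ω }.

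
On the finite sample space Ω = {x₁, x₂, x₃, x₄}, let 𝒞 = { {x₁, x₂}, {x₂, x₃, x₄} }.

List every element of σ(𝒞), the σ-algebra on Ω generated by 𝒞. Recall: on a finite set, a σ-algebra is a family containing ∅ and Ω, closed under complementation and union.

Start: 𝒞 ∪ {∅, Ω} = { {}, {x₁, x₂}, {x₂, x₃, x₄}, Ω }.
Pass 1: 2 new —
  {x₁}  = {x₂, x₃, x₄}ᶜ
  {x₃, x₄}  = {x₁, x₂}ᶜ
  — 6 sets.
Pass 2. New:
  {x₁, x₃, x₄}  = {x₃, x₄} ∪ {x₁}
  — 7 sets.
Pass 3: 1 new —
  {x₂}  = {x₁, x₃, x₄}ᶜ
  — 8 sets.
Pass 4: closed — nothing new.

Therefore σ(𝒞) = { {}, {x₁}, {x₂}, {x₁, x₂}, {x₃, x₄}, {x₁, x₃, x₄}, {x₂, x₃, x₄}, Ω } (|σ(𝒞)| = 8).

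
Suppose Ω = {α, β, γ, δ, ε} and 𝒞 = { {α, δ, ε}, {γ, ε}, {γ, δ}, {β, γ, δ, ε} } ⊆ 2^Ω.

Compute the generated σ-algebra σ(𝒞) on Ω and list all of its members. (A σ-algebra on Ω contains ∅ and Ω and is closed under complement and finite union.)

Begin from { ∅, {γ, δ}, {γ, ε}, {α, δ, ε}, {β, γ, δ, ε}, Ω } (that is, 𝒞 plus ∅ and Ω).
Pass 1. New:
  {α}  = Ω∖{β, γ, δ, ε}
  {β, γ}  = Ω∖{α, δ, ε}
  {α, β, δ}  = Ω∖{γ, ε}
  {α, β, ε}  = Ω∖{γ, δ}
  {γ, δ, ε}  = {γ, δ} ∪ {γ, ε}
  {α, γ, δ, ε}  = {α, δ, ε} ∪ {γ, δ}
  |family| = 12
Pass 2: 10 new —
  {β}  = Ω∖{α, γ, δ, ε}
  {α, β}  = Ω∖{γ, δ, ε}
  {α, β, γ}  = {β, γ} ∪ {α}
  {α, γ, δ}  = {γ, δ} ∪ {α}
  {α, γ, ε}  = {γ, ε} ∪ {α}
  {β, γ, δ}  = {γ, δ} ∪ {β, γ}
  {β, γ, ε}  = {β, γ} ∪ {γ, ε}
  {α, β, γ, δ}  = {γ, δ} ∪ {α, β, δ}
  {α, β, γ, ε}  = {α, β, ε} ∪ {β, γ}
  {α, β, δ, ε}  = {α, δ, ε} ∪ {α, β, δ}
  |family| = 22
Pass 3: 8 new —
  {γ}  = Ω∖{α, β, δ, ε}
  {δ}  = Ω∖{α, β, γ, ε}
  {ε}  = Ω∖{α, β, γ, δ}
  {α, δ}  = Ω∖{β, γ, ε}
  {α, ε}  = Ω∖{β, γ, δ}
  {β, δ}  = Ω∖{α, γ, ε}
  {β, ε}  = Ω∖{α, γ, δ}
  {δ, ε}  = Ω∖{α, β, γ}
  |family| = 30
Pass 4: 2 new —
  {α, γ}  = {γ} ∪ {α}
  {β, δ, ε}  = {β, ε} ∪ {δ, ε}
  |family| = 32
After Pass 5 the family is unchanged; done.

|σ(𝒞)| = 32.  σ(𝒞) = { ∅, {α}, {β}, {γ}, {δ}, {ε}, {α, β}, {α, γ}, {α, δ}, {α, ε}, {β, γ}, {β, δ}, {β, ε}, {γ, δ}, {γ, ε}, {δ, ε}, {α, β, γ}, {α, β, δ}, {α, β, ε}, {α, γ, δ}, {α, γ, ε}, {α, δ, ε}, {β, γ, δ}, {β, γ, ε}, {β, δ, ε}, {γ, δ, ε}, {α, β, γ, δ}, {α, β, γ, ε}, {α, β, δ, ε}, {α, γ, δ, ε}, {β, γ, δ, ε}, Ω }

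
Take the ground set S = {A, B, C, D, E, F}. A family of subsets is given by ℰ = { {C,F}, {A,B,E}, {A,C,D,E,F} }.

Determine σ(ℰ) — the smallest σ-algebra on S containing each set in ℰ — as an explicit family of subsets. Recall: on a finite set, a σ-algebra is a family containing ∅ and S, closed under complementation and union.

Start: ℰ ∪ {∅, S} = { ∅, {C,F}, {A,B,E}, {A,C,D,E,F}, S }.
Iteration 1 adds 4:
  {B}  = S∖{A,C,D,E,F}
  {C,D,F}  = S∖{A,B,E}
  {A,B,D,E}  = S∖{C,F}
  {A,B,C,E,F}  = {A,B,E} ∪ {C,F}
  |family| = 9
Iteration 2: +3 →
  {D}  = S∖{A,B,C,E,F}
  {B,C,F}  = {B} ∪ {C,F}
  {B,C,D,F}  = {B} ∪ {C,D,F}
  |family| = 12
Iteration 3. New:
  {A,E}  = S∖{B,C,D,F}
  {B,D}  = {D} ∪ {B}
  {A,D,E}  = S∖{B,C,F}
  |family| = 15
Iteration 4 adds 1:
  {A,C,E,F}  = S∖{B,D}
  |family| = 16
Iteration 5: already closed under ᶜ and ∪.

σ(ℰ) = { ∅, {B}, {D}, {A,E}, {B,D}, {C,F}, {A,B,E}, {A,D,E}, {B,C,F}, {C,D,F}, {A,B,D,E}, {A,C,E,F}, {B,C,D,F}, {A,B,C,E,F}, {A,C,D,E,F}, S }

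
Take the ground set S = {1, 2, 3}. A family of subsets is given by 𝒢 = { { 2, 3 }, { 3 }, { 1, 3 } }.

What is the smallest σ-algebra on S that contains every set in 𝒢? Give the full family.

Initial family (5 sets): { {  }, { 3 }, { 1, 3 }, { 2, 3 }, S }.
Step 1: 3 new —
  { 1 }  = S∖{ 2, 3 }
  { 2 }  = S∖{ 1, 3 }
  { 1, 2 }  = S∖{ 3 }
  |family| = 8
Step 2: already closed under ᶜ and ∪.

Therefore σ(𝒢) = { {  }, { 1 }, { 2 }, { 3 }, { 1, 2 }, { 1, 3 }, { 2, 3 }, S } (|σ(𝒢)| = 8).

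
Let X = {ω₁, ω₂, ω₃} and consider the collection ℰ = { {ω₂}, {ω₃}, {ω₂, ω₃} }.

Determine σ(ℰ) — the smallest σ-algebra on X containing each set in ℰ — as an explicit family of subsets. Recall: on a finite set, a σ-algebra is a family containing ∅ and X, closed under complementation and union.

Start: ℰ ∪ {∅, X} = { {}, {ω₂}, {ω₃}, {ω₂, ω₃}, X }.
Round 1: +3 →
  {ω₁}  = {ω₂, ω₃}ᶜ
  {ω₁, ω₂}  = {ω₃}ᶜ
  {ω₁, ω₃}  = {ω₂}ᶜ
  (now 8)
Round 2: already closed under ᶜ and ∪.

|σ(ℰ)| = 8.  σ(ℰ) = { {}, {ω₁}, {ω₂}, {ω₃}, {ω₁, ω₂}, {ω₁, ω₃}, {ω₂, ω₃}, X }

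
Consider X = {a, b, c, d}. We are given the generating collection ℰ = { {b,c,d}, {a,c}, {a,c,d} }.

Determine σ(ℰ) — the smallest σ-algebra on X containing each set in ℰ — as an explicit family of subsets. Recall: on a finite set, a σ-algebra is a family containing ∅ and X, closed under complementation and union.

Start: ℰ ∪ {∅, X} = { ∅, {a,c}, {a,c,d}, {b,c,d}, X }.
Round 1: 3 new —
  {a}  = {b,c,d}ᶜ
  {b}  = {a,c,d}ᶜ
  {b,d}  = {a,c}ᶜ
Round 2: 3 new —
  {a,b}  = {b} ∪ {a}
  {a,b,c}  = {b} ∪ {a,c}
  {a,b,d}  = {b,d} ∪ {a}
Round 3 adds 3:
  {c}  = {a,b,d}ᶜ
  {d}  = {a,b,c}ᶜ
  {c,d}  = {a,b}ᶜ
Round 4. New:
  {a,d}  = {d} ∪ {a}
  {b,c}  = {c} ∪ {b}
Round 5: no new sets; the family is a σ-algebra.

|σ(ℰ)| = 16.  σ(ℰ) = { ∅, {a}, {b}, {c}, {d}, {a,b}, {a,c}, {a,d}, {b,c}, {b,d}, {c,d}, {a,b,c}, {a,b,d}, {a,c,d}, {b,c,d}, X }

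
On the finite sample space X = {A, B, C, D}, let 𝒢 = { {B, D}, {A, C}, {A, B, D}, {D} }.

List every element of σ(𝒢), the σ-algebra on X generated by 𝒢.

Answer: σ(𝒢) = { ∅, {A}, {B}, {C}, {D}, {A, B}, {A, C}, {A, D}, {B, C}, {B, D}, {C, D}, {A, B, C}, {A, B, D}, {A, C, D}, {B, C, D}, X }

Trace:
Begin from { ∅, {D}, {A, C}, {B, D}, {A, B, D}, X } (that is, 𝒢 plus ∅ and X).
Round 1: 3 new —
  {C}  = {A, B, D}ᶜ
  {A, B, C}  = {D}ᶜ
  {A, C, D}  = {A, C} ∪ {D}
  (now 9)
Round 2 adds 3:
  {B}  = {A, C, D}ᶜ
  {C, D}  = {C} ∪ {D}
  {B, C, D}  = {C} ∪ {B, D}
  (now 12)
Round 3 (3 new):
  {A}  = {B, C, D}ᶜ
  {A, B}  = {C, D}ᶜ
  {B, C}  = {C} ∪ {B}
  (now 15)
Round 4 (1 new):
  {A, D}  = {B, C}ᶜ
  (now 16)
Round 5 adds nothing — fixpoint reached.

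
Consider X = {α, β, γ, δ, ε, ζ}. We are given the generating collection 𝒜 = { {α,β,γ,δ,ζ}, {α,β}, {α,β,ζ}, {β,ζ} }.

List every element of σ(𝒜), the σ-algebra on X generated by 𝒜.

Seed the family with 𝒜 together with ∅ and X: { {}, {α,β}, {β,ζ}, {α,β,ζ}, {α,β,γ,δ,ζ}, X }.
Pass 1. New:
  {ε}  = X∖{α,β,γ,δ,ζ}
  {γ,δ,ε}  = X∖{α,β,ζ}
  {α,γ,δ,ε}  = X∖{β,ζ}
  {γ,δ,ε,ζ}  = X∖{α,β}
  (now 10)
Pass 2 adds 6:
  {α,β,ε}  = {α,β} ∪ {ε}
  {β,ε,ζ}  = {β,ζ} ∪ {ε}
  {α,β,ε,ζ}  = {ε} ∪ {α,β,ζ}
  {α,β,γ,δ,ε}  = {γ,δ,ε} ∪ {α,β}
  {α,γ,δ,ε,ζ}  = {γ,δ,ε,ζ} ∪ {α,γ,δ,ε}
  {β,γ,δ,ε,ζ}  = {γ,δ,ε} ∪ {β,ζ}
  (now 16)
Pass 3: +6 →
  {α}  = X∖{β,γ,δ,ε,ζ}
  {β}  = X∖{α,γ,δ,ε,ζ}
  {ζ}  = X∖{α,β,γ,δ,ε}
  {γ,δ}  = X∖{α,β,ε,ζ}
  {α,γ,δ}  = X∖{β,ε,ζ}
  {γ,δ,ζ}  = X∖{α,β,ε}
  (now 22)
Pass 4: 9 new —
  {α,ε}  = {ε} ∪ {α}
  {α,ζ}  = {ζ} ∪ {α}
  {β,ε}  = {β} ∪ {ε}
  {ε,ζ}  = {ζ} ∪ {ε}
  {β,γ,δ}  = {γ,δ} ∪ {β}
  {α,β,γ,δ}  = {γ,δ} ∪ {α,β}
  {α,γ,δ,ζ}  = {ζ} ∪ {α,γ,δ}
  {β,γ,δ,ε}  = {γ,δ,ε} ∪ {β}
  {β,γ,δ,ζ}  = {γ,δ} ∪ {β,ζ}
  (now 31)
Pass 5: 1 new —
  {α,ε,ζ}  = X∖{β,γ,δ}
  (now 32)
After Pass 6 the family is unchanged; done.

Therefore σ(𝒜) = { {}, {α}, {β}, {ε}, {ζ}, {α,β}, {α,ε}, {α,ζ}, {β,ε}, {β,ζ}, {γ,δ}, {ε,ζ}, {α,β,ε}, {α,β,ζ}, {α,γ,δ}, {α,ε,ζ}, {β,γ,δ}, {β,ε,ζ}, {γ,δ,ε}, {γ,δ,ζ}, {α,β,γ,δ}, {α,β,ε,ζ}, {α,γ,δ,ε}, {α,γ,δ,ζ}, {β,γ,δ,ε}, {β,γ,δ,ζ}, {γ,δ,ε,ζ}, {α,β,γ,δ,ε}, {α,β,γ,δ,ζ}, {α,γ,δ,ε,ζ}, {β,γ,δ,ε,ζ}, X } (|σ(𝒜)| = 32).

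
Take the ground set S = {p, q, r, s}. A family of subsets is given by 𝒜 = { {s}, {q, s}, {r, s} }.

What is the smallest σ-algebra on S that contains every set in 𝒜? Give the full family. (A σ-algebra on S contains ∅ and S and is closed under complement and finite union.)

σ(𝒜) (16 sets): { ∅, {p}, {q}, {r}, {s}, {p, q}, {p, r}, {p, s}, {q, r}, {q, s}, {r, s}, {p, q, r}, {p, q, s}, {p, r, s}, {q, r, s}, S }

Check:
Take S₀ = 𝒜 ∪ {∅, S} = { ∅, {s}, {q, s}, {r, s}, S }.
Step 1 adds 4:
  {p, q}  = ᶜ of {r, s}
  {p, r}  = ᶜ of {q, s}
  {p, q, r}  = ᶜ of {s}
  {q, r, s}  = {r, s} ∪ {q, s}
  |family| = 9
Step 2. New:
  {p}  = ᶜ of {q, r, s}
  {p, q, s}  = {p, q} ∪ {s}
  {p, r, s}  = {r, s} ∪ {p, r}
  |family| = 12
Step 3: +3 →
  {q}  = ᶜ of {p, r, s}
  {r}  = ᶜ of {p, q, s}
  {p, s}  = {s} ∪ {p}
  |family| = 15
Step 4. New:
  {q, r}  = ᶜ of {p, s}
  |family| = 16
Step 5: already closed under ᶜ and ∪.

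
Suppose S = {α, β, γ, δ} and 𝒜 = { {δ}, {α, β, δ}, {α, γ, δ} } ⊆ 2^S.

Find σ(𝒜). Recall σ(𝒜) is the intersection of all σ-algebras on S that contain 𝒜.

Take S₀ = 𝒜 ∪ {∅, S} = { {}, {δ}, {α, β, δ}, {α, γ, δ}, S }.
Step 1 adds 3:
  {β}  = complement {α, γ, δ}
  {γ}  = complement {α, β, δ}
  {α, β, γ}  = complement {δ}
  (now 8)
Step 2. New:
  {β, γ}  = {γ} ∪ {β}
  {β, δ}  = {δ} ∪ {β}
  {γ, δ}  = {δ} ∪ {γ}
  (now 11)
Step 3. New:
  {α, β}  = complement {γ, δ}
  {α, γ}  = complement {β, δ}
  {α, δ}  = complement {β, γ}
  {β, γ, δ}  = {γ} ∪ {β, δ}
  (now 15)
Step 4. New:
  {α}  = complement {β, γ, δ}
  (now 16)
Step 5: stable.

Hence σ(𝒜) has 16 members: { {}, {α}, {β}, {γ}, {δ}, {α, β}, {α, γ}, {α, δ}, {β, γ}, {β, δ}, {γ, δ}, {α, β, γ}, {α, β, δ}, {α, γ, δ}, {β, γ, δ}, S }.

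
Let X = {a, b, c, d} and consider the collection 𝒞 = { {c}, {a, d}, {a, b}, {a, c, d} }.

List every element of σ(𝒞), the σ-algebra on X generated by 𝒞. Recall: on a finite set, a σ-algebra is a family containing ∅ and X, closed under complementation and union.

Begin from { {}, {c}, {a, b}, {a, d}, {a, c, d}, X } (that is, 𝒞 plus ∅ and X).
Round 1: 5 new —
  {b}  = {a, c, d}ᶜ
  {b, c}  = {a, d}ᶜ
  {c, d}  = {a, b}ᶜ
  {a, b, c}  = {c} ∪ {a, b}
  {a, b, d}  = {c}ᶜ
  [11 total]
Round 2 (2 new):
  {d}  = {a, b, c}ᶜ
  {b, c, d}  = {c, d} ∪ {b}
  [13 total]
Round 3: 2 new —
  {a}  = {b, c, d}ᶜ
  {b, d}  = {d} ∪ {b}
  [15 total]
Round 4. New:
  {a, c}  = {b, d}ᶜ
  [16 total]
After Round 5 the family is unchanged; done.

|σ(𝒞)| = 16.  σ(𝒞) = { {}, {a}, {b}, {c}, {d}, {a, b}, {a, c}, {a, d}, {b, c}, {b, d}, {c, d}, {a, b, c}, {a, b, d}, {a, c, d}, {b, c, d}, X }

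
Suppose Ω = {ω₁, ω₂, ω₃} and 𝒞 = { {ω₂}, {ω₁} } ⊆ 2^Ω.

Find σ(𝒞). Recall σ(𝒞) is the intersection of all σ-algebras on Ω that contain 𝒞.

|σ(𝒞)| = 8.  σ(𝒞) = { {}, {ω₁}, {ω₂}, {ω₃}, {ω₁,ω₂}, {ω₁,ω₃}, {ω₂,ω₃}, Ω }

Trace:
Begin from { {}, {ω₁}, {ω₂}, Ω } (that is, 𝒞 plus ∅ and Ω).
Iteration 1 adds 3:
  {ω₁,ω₂}  = {ω₂} ∪ {ω₁}
  {ω₁,ω₃}  = Ω∖{ω₂}
  {ω₂,ω₃}  = Ω∖{ω₁}
  (now 7)
Iteration 2: 1 new —
  {ω₃}  = Ω∖{ω₁,ω₂}
  (now 8)
Iteration 3: closed — nothing new.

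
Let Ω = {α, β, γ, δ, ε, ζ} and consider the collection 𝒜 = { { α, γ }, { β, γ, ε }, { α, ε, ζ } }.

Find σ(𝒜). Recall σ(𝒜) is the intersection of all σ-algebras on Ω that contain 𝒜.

Initial family (5 sets): { ∅, { α, γ }, { α, ε, ζ }, { β, γ, ε }, Ω }.
Iteration 1 adds 6:
  { α, δ, ζ }  = { β, γ, ε }ᶜ
  { β, γ, δ }  = { α, ε, ζ }ᶜ
  { α, β, γ, ε }  = { β, γ, ε } ∪ { α, γ }
  { α, γ, ε, ζ }  = { α, ε, ζ } ∪ { α, γ }
  { β, δ, ε, ζ }  = { α, γ }ᶜ
  { α, β, γ, ε, ζ }  = { β, γ, ε } ∪ { α, ε, ζ }
  — 11 sets.
Iteration 2 adds 12:
  { δ }  = { α, β, γ, ε, ζ }ᶜ
  { β, δ }  = { α, γ, ε, ζ }ᶜ
  { δ, ζ }  = { α, β, γ, ε }ᶜ
  { α, β, γ, δ }  = { β, γ, δ } ∪ { α, γ }
  { α, γ, δ, ζ }  = { α, δ, ζ } ∪ { α, γ }
  { α, δ, ε, ζ }  = { α, δ, ζ } ∪ { α, ε, ζ }
  { β, γ, δ, ε }  = { β, γ, δ } ∪ { β, γ, ε }
  { α, β, γ, δ, ε }  = { β, γ, δ } ∪ { α, β, γ, ε }
  { α, β, γ, δ, ζ }  = { β, γ, δ } ∪ { α, δ, ζ }
  { α, β, δ, ε, ζ }  = { α, δ, ζ } ∪ { β, δ, ε, ζ }
  { α, γ, δ, ε, ζ }  = { α, γ, ε, ζ } ∪ { α, δ, ζ }
  { β, γ, δ, ε, ζ }  = { β, γ, δ } ∪ { β, δ, ε, ζ }
  — 23 sets.
Iteration 3 adds 13:
  { α }  = { β, γ, δ, ε, ζ }ᶜ
  { β }  = { α, γ, δ, ε, ζ }ᶜ
  { γ }  = { α, β, δ, ε, ζ }ᶜ
  { ε }  = { α, β, γ, δ, ζ }ᶜ
  { ζ }  = { α, β, γ, δ, ε }ᶜ
  { α, ζ }  = { β, γ, δ, ε }ᶜ
  { β, γ }  = { α, δ, ε, ζ }ᶜ
  { β, ε }  = { α, γ, δ, ζ }ᶜ
  { ε, ζ }  = { α, β, γ, δ }ᶜ
  { α, γ, δ }  = { α, γ } ∪ { δ }
  { β, δ, ζ }  = { δ, ζ } ∪ { β, δ }
  { α, β, δ, ζ }  = { α, δ, ζ } ∪ { β, δ }
  { β, γ, δ, ζ }  = { δ, ζ } ∪ { β, γ, δ }
  — 36 sets.
Iteration 4 adds 24:
  { α, β }  = { α } ∪ { β }
  { α, δ }  = { α } ∪ { δ }
  { α, ε }  = { β, γ, δ, ζ }ᶜ
  { β, ζ }  = { β } ∪ { ζ }
  { γ, δ }  = { γ } ∪ { δ }
  { γ, ε }  = { α, β, δ, ζ }ᶜ
  { γ, ζ }  = { ζ } ∪ { γ }
  { δ, ε }  = { ε } ∪ { δ }
  { α, β, γ }  = { α } ∪ { β, γ }
  { α, β, δ }  = { α } ∪ { β, δ }
  { α, β, ε }  = { β, ε } ∪ { α }
  { α, β, ζ }  = { α, ζ } ∪ { β }
  { α, γ, ε }  = { β, δ, ζ }ᶜ
  { α, γ, ζ }  = { α, ζ } ∪ { γ }
  { β, γ, ζ }  = { ζ } ∪ { β, γ }
  { β, δ, ε }  = { β, ε } ∪ { δ }
  { β, ε, ζ }  = { α, γ, δ }ᶜ
  { γ, δ, ζ }  = { γ } ∪ { δ, ζ }
  { γ, ε, ζ }  = { ε, ζ } ∪ { γ }
  { δ, ε, ζ }  = { ε, ζ } ∪ { δ }
  { α, β, γ, ζ }  = { α, ζ } ∪ { β, γ }
  { α, β, ε, ζ }  = { β, ε } ∪ { α, ζ }
  { α, γ, δ, ε }  = { ε } ∪ { α, γ, δ }
  { β, γ, ε, ζ }  = { ε, ζ } ∪ { β, γ, ε }
  — 60 sets.
Iteration 5 (4 new):
  { α, δ, ε }  = { β, γ, ζ }ᶜ
  { γ, δ, ε }  = { α, β, ζ }ᶜ
  { α, β, δ, ε }  = { γ, ζ }ᶜ
  { γ, δ, ε, ζ }  = { α, β }ᶜ
  — 64 sets.
Iteration 6: already closed under ᶜ and ∪.

Therefore σ(𝒜) = { ∅, { α }, { β }, { γ }, { δ }, { ε }, { ζ }, { α, β }, { α, γ }, { α, δ }, { α, ε }, { α, ζ }, { β, γ }, { β, δ }, { β, ε }, { β, ζ }, { γ, δ }, { γ, ε }, { γ, ζ }, { δ, ε }, { δ, ζ }, { ε, ζ }, { α, β, γ }, { α, β, δ }, { α, β, ε }, { α, β, ζ }, { α, γ, δ }, { α, γ, ε }, { α, γ, ζ }, { α, δ, ε }, { α, δ, ζ }, { α, ε, ζ }, { β, γ, δ }, { β, γ, ε }, { β, γ, ζ }, { β, δ, ε }, { β, δ, ζ }, { β, ε, ζ }, { γ, δ, ε }, { γ, δ, ζ }, { γ, ε, ζ }, { δ, ε, ζ }, { α, β, γ, δ }, { α, β, γ, ε }, { α, β, γ, ζ }, { α, β, δ, ε }, { α, β, δ, ζ }, { α, β, ε, ζ }, { α, γ, δ, ε }, { α, γ, δ, ζ }, { α, γ, ε, ζ }, { α, δ, ε, ζ }, { β, γ, δ, ε }, { β, γ, δ, ζ }, { β, γ, ε, ζ }, { β, δ, ε, ζ }, { γ, δ, ε, ζ }, { α, β, γ, δ, ε }, { α, β, γ, δ, ζ }, { α, β, γ, ε, ζ }, { α, β, δ, ε, ζ }, { α, γ, δ, ε, ζ }, { β, γ, δ, ε, ζ }, Ω } (|σ(𝒜)| = 64).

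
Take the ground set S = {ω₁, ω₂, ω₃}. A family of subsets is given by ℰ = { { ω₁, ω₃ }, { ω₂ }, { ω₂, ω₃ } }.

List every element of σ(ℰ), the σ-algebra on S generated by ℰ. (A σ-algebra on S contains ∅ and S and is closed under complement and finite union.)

σ(ℰ) = { {  }, { ω₁ }, { ω₂ }, { ω₃ }, { ω₁, ω₂ }, { ω₁, ω₃ }, { ω₂, ω₃ }, S }

Working:
Begin from { {  }, { ω₂ }, { ω₁, ω₃ }, { ω₂, ω₃ }, S } (that is, ℰ plus ∅ and S).
Round 1. New:
  { ω₁ }  = S∖{ ω₂, ω₃ }
  [6 total]
Round 2 (1 new):
  { ω₁, ω₂ }  = { ω₂ } ∪ { ω₁ }
  [7 total]
Round 3 adds 1:
  { ω₃ }  = S∖{ ω₁, ω₂ }
  [8 total]
Round 4: closed — nothing new.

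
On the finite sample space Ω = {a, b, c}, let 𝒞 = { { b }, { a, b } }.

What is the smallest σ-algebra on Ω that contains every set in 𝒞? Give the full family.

Answer: σ(𝒞) = { {}, { a }, { b }, { c }, { a, b }, { a, c }, { b, c }, Ω }

Trace:
Seed the family with 𝒞 together with ∅ and Ω: { {}, { b }, { a, b }, Ω }.
Step 1 (2 new):
  { c }  = complement { a, b }
  { a, c }  = complement { b }
  [6 total]
Step 2. New:
  { b, c }  = { c } ∪ { b }
  [7 total]
Step 3: 1 new —
  { a }  = complement { b, c }
  [8 total]
Step 4: already closed under ᶜ and ∪.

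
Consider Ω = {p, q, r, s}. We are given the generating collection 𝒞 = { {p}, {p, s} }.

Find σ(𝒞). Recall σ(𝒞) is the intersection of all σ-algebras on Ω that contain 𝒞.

σ(𝒞) = { {}, {p}, {s}, {p, s}, {q, r}, {p, q, r}, {q, r, s}, Ω }

Trace:
Start: 𝒞 ∪ {∅, Ω} = { {}, {p}, {p, s}, Ω }.
Round 1: 2 new —
  {q, r}  = Ω∖{p, s}
  {q, r, s}  = Ω∖{p}
Round 2 adds 1:
  {p, q, r}  = {q, r} ∪ {p}
Round 3: 1 new —
  {s}  = Ω∖{p, q, r}
Round 4 adds nothing — fixpoint reached.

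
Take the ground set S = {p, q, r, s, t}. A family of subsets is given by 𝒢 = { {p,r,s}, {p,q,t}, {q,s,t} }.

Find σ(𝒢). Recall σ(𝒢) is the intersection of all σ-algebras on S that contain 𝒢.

Answer: σ(𝒢) = { ∅, {p}, {r}, {s}, {p,r}, {p,s}, {q,t}, {r,s}, {p,q,t}, {p,r,s}, {q,r,t}, {q,s,t}, {p,q,r,t}, {p,q,s,t}, {q,r,s,t}, S }

Working:
Initial family (5 sets): { ∅, {p,q,t}, {p,r,s}, {q,s,t}, S }.
Pass 1: +4 →
  {p,r}  = {q,s,t}ᶜ
  {q,t}  = {p,r,s}ᶜ
  {r,s}  = {p,q,t}ᶜ
  {p,q,s,t}  = {p,q,t} ∪ {q,s,t}
  |family| = 9
Pass 2: 3 new —
  {r}  = {p,q,s,t}ᶜ
  {p,q,r,t}  = {q,t} ∪ {p,r}
  {q,r,s,t}  = {q,t} ∪ {r,s}
  |family| = 12
Pass 3: +3 →
  {p}  = {q,r,s,t}ᶜ
  {s}  = {p,q,r,t}ᶜ
  {q,r,t}  = {r} ∪ {q,t}
  |family| = 15
Pass 4 (1 new):
  {p,s}  = {q,r,t}ᶜ
  |family| = 16
Pass 5: already closed under ᶜ and ∪.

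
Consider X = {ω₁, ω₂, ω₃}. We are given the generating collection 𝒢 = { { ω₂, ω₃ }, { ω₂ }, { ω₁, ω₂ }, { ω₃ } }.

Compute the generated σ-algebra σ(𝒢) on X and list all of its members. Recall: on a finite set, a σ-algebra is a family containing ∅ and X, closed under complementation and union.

Answer: σ(𝒢) = { {}, { ω₁ }, { ω₂ }, { ω₃ }, { ω₁, ω₂ }, { ω₁, ω₃ }, { ω₂, ω₃ }, X }

Check:
Seed the family with 𝒢 together with ∅ and X: { {}, { ω₂ }, { ω₃ }, { ω₁, ω₂ }, { ω₂, ω₃ }, X }.
Step 1. New:
  { ω₁ }  = { ω₂, ω₃ }ᶜ
  { ω₁, ω₃ }  = { ω₂ }ᶜ
  (now 8)
Step 2: stable.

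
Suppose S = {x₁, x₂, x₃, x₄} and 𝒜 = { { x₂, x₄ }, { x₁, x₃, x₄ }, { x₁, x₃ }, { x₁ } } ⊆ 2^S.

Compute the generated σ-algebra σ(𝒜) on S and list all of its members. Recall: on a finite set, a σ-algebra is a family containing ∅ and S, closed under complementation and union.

Seed the family with 𝒜 together with ∅ and S: { ∅, { x₁ }, { x₁, x₃ }, { x₂, x₄ }, { x₁, x₃, x₄ }, S }.
Iteration 1 (3 new):
  { x₂ }  = ᶜ of { x₁, x₃, x₄ }
  { x₁, x₂, x₄ }  = { x₂, x₄ } ∪ { x₁ }
  { x₂, x₃, x₄ }  = ᶜ of { x₁ }
  [9 total]
Iteration 2: +3 →
  { x₃ }  = ᶜ of { x₁, x₂, x₄ }
  { x₁, x₂ }  = { x₂ } ∪ { x₁ }
  { x₁, x₂, x₃ }  = { x₂ } ∪ { x₁, x₃ }
  [12 total]
Iteration 3: 3 new —
  { x₄ }  = ᶜ of { x₁, x₂, x₃ }
  { x₂, x₃ }  = { x₃ } ∪ { x₂ }
  { x₃, x₄ }  = ᶜ of { x₁, x₂ }
  [15 total]
Iteration 4. New:
  { x₁, x₄ }  = ᶜ of { x₂, x₃ }
  [16 total]
Iteration 5 adds nothing — fixpoint reached.

σ(𝒜) = { ∅, { x₁ }, { x₂ }, { x₃ }, { x₄ }, { x₁, x₂ }, { x₁, x₃ }, { x₁, x₄ }, { x₂, x₃ }, { x₂, x₄ }, { x₃, x₄ }, { x₁, x₂, x₃ }, { x₁, x₂, x₄ }, { x₁, x₃, x₄ }, { x₂, x₃, x₄ }, S }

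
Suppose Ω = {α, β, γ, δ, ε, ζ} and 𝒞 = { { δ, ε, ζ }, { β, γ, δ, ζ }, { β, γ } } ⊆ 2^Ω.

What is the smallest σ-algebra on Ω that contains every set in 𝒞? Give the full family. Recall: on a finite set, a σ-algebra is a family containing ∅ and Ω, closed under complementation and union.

Seed the family with 𝒞 together with ∅ and Ω: { {  }, { β, γ }, { δ, ε, ζ }, { β, γ, δ, ζ }, Ω }.
Step 1. New:
  { α, ε }  = ᶜ of { β, γ, δ, ζ }
  { α, β, γ }  = ᶜ of { δ, ε, ζ }
  { α, δ, ε, ζ }  = ᶜ of { β, γ }
  { β, γ, δ, ε, ζ }  = { β, γ } ∪ { δ, ε, ζ }
  [9 total]
Step 2: 3 new —
  { α }  = ᶜ of { β, γ, δ, ε, ζ }
  { α, β, γ, ε }  = { α, β, γ } ∪ { α, ε }
  { α, β, γ, δ, ζ }  = { α, β, γ } ∪ { β, γ, δ, ζ }
  [12 total]
Step 3: 2 new —
  { ε }  = ᶜ of { α, β, γ, δ, ζ }
  { δ, ζ }  = ᶜ of { α, β, γ, ε }
  [14 total]
Step 4. New:
  { α, δ, ζ }  = { δ, ζ } ∪ { α }
  { β, γ, ε }  = { β, γ } ∪ { ε }
  [16 total]
After Step 5 the family is unchanged; done.

|σ(𝒞)| = 16.  σ(𝒞) = { {  }, { α }, { ε }, { α, ε }, { β, γ }, { δ, ζ }, { α, β, γ }, { α, δ, ζ }, { β, γ, ε }, { δ, ε, ζ }, { α, β, γ, ε }, { α, δ, ε, ζ }, { β, γ, δ, ζ }, { α, β, γ, δ, ζ }, { β, γ, δ, ε, ζ }, Ω }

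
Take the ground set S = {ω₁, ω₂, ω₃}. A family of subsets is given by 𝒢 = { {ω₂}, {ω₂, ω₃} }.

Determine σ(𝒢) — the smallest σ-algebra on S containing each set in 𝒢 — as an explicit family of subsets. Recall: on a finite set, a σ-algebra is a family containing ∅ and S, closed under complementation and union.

Initial family (4 sets): { {}, {ω₂}, {ω₂, ω₃}, S }.
Pass 1. New:
  {ω₁}  = S∖{ω₂, ω₃}
  {ω₁, ω₃}  = S∖{ω₂}
  (now 6)
Pass 2 adds 1:
  {ω₁, ω₂}  = {ω₂} ∪ {ω₁}
  (now 7)
Pass 3: +1 →
  {ω₃}  = S∖{ω₁, ω₂}
  (now 8)
Pass 4 adds nothing — fixpoint reached.

Hence σ(𝒢) has 8 members: { {}, {ω₁}, {ω₂}, {ω₃}, {ω₁, ω₂}, {ω₁, ω₃}, {ω₂, ω₃}, S }.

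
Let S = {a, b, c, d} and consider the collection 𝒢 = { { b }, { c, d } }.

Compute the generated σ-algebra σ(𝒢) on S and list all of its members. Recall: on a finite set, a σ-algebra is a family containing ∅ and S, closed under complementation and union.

|σ(𝒢)| = 8.  σ(𝒢) = { ∅, { a }, { b }, { a, b }, { c, d }, { a, c, d }, { b, c, d }, S }

Derivation:
Initial family (4 sets): { ∅, { b }, { c, d }, S }.
Step 1: +3 →
  { a, b }  = { c, d }ᶜ
  { a, c, d }  = { b }ᶜ
  { b, c, d }  = { b } ∪ { c, d }
Step 2 adds 1:
  { a }  = { b, c, d }ᶜ
Step 3: already closed under ᶜ and ∪.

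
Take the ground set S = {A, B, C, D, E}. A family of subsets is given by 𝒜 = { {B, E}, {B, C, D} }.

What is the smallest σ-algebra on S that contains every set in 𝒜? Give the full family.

σ(𝒜) (16 sets): { {}, {A}, {B}, {E}, {A, B}, {A, E}, {B, E}, {C, D}, {A, B, E}, {A, C, D}, {B, C, D}, {C, D, E}, {A, B, C, D}, {A, C, D, E}, {B, C, D, E}, S }

Derivation:
Start: 𝒜 ∪ {∅, S} = { {}, {B, E}, {B, C, D}, S }.
Iteration 1. New:
  {A, E}  = S∖{B, C, D}
  {A, C, D}  = S∖{B, E}
  {B, C, D, E}  = {B, E} ∪ {B, C, D}
  — 7 sets.
Iteration 2: 4 new —
  {A}  = S∖{B, C, D, E}
  {A, B, E}  = {B, E} ∪ {A, E}
  {A, B, C, D}  = {A, C, D} ∪ {B, C, D}
  {A, C, D, E}  = {A, C, D} ∪ {A, E}
  — 11 sets.
Iteration 3: 3 new —
  {B}  = S∖{A, C, D, E}
  {E}  = S∖{A, B, C, D}
  {C, D}  = S∖{A, B, E}
  — 14 sets.
Iteration 4. New:
  {A, B}  = {B} ∪ {A}
  {C, D, E}  = {C, D} ∪ {E}
  — 16 sets.
Iteration 5: already closed under ᶜ and ∪.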